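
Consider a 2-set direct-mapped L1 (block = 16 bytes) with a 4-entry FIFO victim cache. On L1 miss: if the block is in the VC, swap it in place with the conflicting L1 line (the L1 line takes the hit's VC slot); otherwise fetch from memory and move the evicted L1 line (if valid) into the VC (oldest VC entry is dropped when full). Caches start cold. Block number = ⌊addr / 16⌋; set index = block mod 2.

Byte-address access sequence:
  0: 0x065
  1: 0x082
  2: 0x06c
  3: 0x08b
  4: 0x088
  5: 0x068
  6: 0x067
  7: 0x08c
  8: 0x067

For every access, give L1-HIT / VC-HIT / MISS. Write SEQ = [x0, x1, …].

SEQ = [MISS, MISS, VC-HIT, VC-HIT, L1-HIT, VC-HIT, L1-HIT, VC-HIT, VC-HIT]

  [0] addr=0x65 blk=6 s=0: MISS | VC []
  [1] addr=0x82 blk=8 s=0: MISS | VC [6]
  [2] addr=0x6c blk=6 s=0: VC-HIT | VC [8]
  [3] addr=0x8b blk=8 s=0: VC-HIT | VC [6]
  [4] addr=0x88 blk=8 s=0: L1-HIT | VC [6]
  [5] addr=0x68 blk=6 s=0: VC-HIT | VC [8]
  [6] addr=0x67 blk=6 s=0: L1-HIT | VC [8]
  [7] addr=0x8c blk=8 s=0: VC-HIT | VC [6]
  [8] addr=0x67 blk=6 s=0: VC-HIT | VC [8]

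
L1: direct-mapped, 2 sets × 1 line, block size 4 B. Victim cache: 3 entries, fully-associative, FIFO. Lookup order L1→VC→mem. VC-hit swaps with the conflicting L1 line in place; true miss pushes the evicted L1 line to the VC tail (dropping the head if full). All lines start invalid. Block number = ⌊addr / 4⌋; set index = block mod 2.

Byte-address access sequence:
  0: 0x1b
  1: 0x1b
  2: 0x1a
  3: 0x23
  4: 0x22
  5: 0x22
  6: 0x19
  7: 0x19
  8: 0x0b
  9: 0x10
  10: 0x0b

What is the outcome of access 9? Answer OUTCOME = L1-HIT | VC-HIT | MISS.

OUTCOME = MISS

0: 0x1b (blk 6, set 0) → MISS  vc=[]
1: 0x1b (blk 6, set 0) → L1-HIT  vc=[]
2: 0x1a (blk 6, set 0) → L1-HIT  vc=[]
3: 0x23 (blk 8, set 0) → MISS  vc=[6]
4: 0x22 (blk 8, set 0) → L1-HIT  vc=[6]
5: 0x22 (blk 8, set 0) → L1-HIT  vc=[6]
6: 0x19 (blk 6, set 0) → VC-HIT  vc=[8]
7: 0x19 (blk 6, set 0) → L1-HIT  vc=[8]
8: 0xb (blk 2, set 0) → MISS  vc=[8, 6]
9: 0x10 (blk 4, set 0) → MISS  vc=[8, 6, 2]
10: 0xb (blk 2, set 0) → VC-HIT  vc=[8, 6, 4]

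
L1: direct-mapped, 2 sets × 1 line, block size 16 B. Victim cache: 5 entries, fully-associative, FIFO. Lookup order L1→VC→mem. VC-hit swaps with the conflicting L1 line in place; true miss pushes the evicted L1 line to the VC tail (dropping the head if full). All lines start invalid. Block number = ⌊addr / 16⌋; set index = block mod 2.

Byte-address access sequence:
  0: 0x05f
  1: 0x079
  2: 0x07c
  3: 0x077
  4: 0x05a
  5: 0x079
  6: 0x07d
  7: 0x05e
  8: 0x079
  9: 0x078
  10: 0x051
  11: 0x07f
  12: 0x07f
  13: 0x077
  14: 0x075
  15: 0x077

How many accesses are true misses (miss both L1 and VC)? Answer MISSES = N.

MISSES = 2

0: 0x5f (blk 5, set 1) → MISS  vc=[]
1: 0x79 (blk 7, set 1) → MISS  vc=[5]
2: 0x7c (blk 7, set 1) → L1-HIT  vc=[5]
3: 0x77 (blk 7, set 1) → L1-HIT  vc=[5]
4: 0x5a (blk 5, set 1) → VC-HIT  vc=[7]
5: 0x79 (blk 7, set 1) → VC-HIT  vc=[5]
6: 0x7d (blk 7, set 1) → L1-HIT  vc=[5]
7: 0x5e (blk 5, set 1) → VC-HIT  vc=[7]
8: 0x79 (blk 7, set 1) → VC-HIT  vc=[5]
9: 0x78 (blk 7, set 1) → L1-HIT  vc=[5]
10: 0x51 (blk 5, set 1) → VC-HIT  vc=[7]
11: 0x7f (blk 7, set 1) → VC-HIT  vc=[5]
12: 0x7f (blk 7, set 1) → L1-HIT  vc=[5]
13: 0x77 (blk 7, set 1) → L1-HIT  vc=[5]
14: 0x75 (blk 7, set 1) → L1-HIT  vc=[5]
15: 0x77 (blk 7, set 1) → L1-HIT  vc=[5]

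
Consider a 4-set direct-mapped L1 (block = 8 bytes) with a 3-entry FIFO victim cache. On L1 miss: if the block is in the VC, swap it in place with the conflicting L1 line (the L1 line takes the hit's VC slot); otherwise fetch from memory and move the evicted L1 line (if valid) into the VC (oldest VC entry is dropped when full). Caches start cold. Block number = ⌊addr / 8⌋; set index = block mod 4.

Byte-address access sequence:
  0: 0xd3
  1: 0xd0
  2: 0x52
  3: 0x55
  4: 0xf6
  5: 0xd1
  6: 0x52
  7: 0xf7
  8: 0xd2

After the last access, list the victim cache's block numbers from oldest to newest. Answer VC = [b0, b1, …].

VC = [10, 30]

  [0] addr=0xd3 blk=26 s=2: MISS | VC []
  [1] addr=0xd0 blk=26 s=2: L1-HIT | VC []
  [2] addr=0x52 blk=10 s=2: MISS | VC [26]
  [3] addr=0x55 blk=10 s=2: L1-HIT | VC [26]
  [4] addr=0xf6 blk=30 s=2: MISS | VC [26, 10]
  [5] addr=0xd1 blk=26 s=2: VC-HIT | VC [30, 10]
  [6] addr=0x52 blk=10 s=2: VC-HIT | VC [30, 26]
  [7] addr=0xf7 blk=30 s=2: VC-HIT | VC [10, 26]
  [8] addr=0xd2 blk=26 s=2: VC-HIT | VC [10, 30]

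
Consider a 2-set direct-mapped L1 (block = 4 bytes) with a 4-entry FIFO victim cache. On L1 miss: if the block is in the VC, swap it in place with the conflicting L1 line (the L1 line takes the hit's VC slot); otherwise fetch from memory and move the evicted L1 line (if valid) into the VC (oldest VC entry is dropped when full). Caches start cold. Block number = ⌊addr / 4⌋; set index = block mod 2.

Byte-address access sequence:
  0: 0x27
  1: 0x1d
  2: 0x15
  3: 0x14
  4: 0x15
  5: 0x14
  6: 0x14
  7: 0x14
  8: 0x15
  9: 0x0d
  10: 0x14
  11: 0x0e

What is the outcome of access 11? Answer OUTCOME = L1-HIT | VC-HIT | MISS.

OUTCOME = VC-HIT

#0 0x27→b9/s1 MISS; vc=[]
#1 0x1d→b7/s1 MISS; vc=[9]
#2 0x15→b5/s1 MISS; vc=[9,7]
#3 0x14→b5/s1 L1-HIT; vc=[9,7]
#4 0x15→b5/s1 L1-HIT; vc=[9,7]
#5 0x14→b5/s1 L1-HIT; vc=[9,7]
#6 0x14→b5/s1 L1-HIT; vc=[9,7]
#7 0x14→b5/s1 L1-HIT; vc=[9,7]
#8 0x15→b5/s1 L1-HIT; vc=[9,7]
#9 0xd→b3/s1 MISS; vc=[9,7,5]
#10 0x14→b5/s1 VC-HIT; vc=[9,7,3]
#11 0xe→b3/s1 VC-HIT; vc=[9,7,5]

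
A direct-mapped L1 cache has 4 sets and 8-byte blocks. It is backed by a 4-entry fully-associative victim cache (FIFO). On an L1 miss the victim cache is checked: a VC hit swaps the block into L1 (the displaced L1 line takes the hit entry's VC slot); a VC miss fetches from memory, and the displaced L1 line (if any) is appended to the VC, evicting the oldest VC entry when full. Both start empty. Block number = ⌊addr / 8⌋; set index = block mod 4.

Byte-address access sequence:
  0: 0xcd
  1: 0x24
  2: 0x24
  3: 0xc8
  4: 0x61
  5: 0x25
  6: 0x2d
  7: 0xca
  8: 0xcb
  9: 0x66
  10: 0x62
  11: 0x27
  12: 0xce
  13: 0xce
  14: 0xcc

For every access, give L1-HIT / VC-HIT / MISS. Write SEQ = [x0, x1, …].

SEQ = [MISS, MISS, L1-HIT, L1-HIT, MISS, VC-HIT, MISS, VC-HIT, L1-HIT, VC-HIT, L1-HIT, VC-HIT, L1-HIT, L1-HIT, L1-HIT]

  [0] addr=0xcd blk=25 s=1: MISS | VC []
  [1] addr=0x24 blk=4 s=0: MISS | VC []
  [2] addr=0x24 blk=4 s=0: L1-HIT | VC []
  [3] addr=0xc8 blk=25 s=1: L1-HIT | VC []
  [4] addr=0x61 blk=12 s=0: MISS | VC [4]
  [5] addr=0x25 blk=4 s=0: VC-HIT | VC [12]
  [6] addr=0x2d blk=5 s=1: MISS | VC [12, 25]
  [7] addr=0xca blk=25 s=1: VC-HIT | VC [12, 5]
  [8] addr=0xcb blk=25 s=1: L1-HIT | VC [12, 5]
  [9] addr=0x66 blk=12 s=0: VC-HIT | VC [4, 5]
  [10] addr=0x62 blk=12 s=0: L1-HIT | VC [4, 5]
  [11] addr=0x27 blk=4 s=0: VC-HIT | VC [12, 5]
  [12] addr=0xce blk=25 s=1: L1-HIT | VC [12, 5]
  [13] addr=0xce blk=25 s=1: L1-HIT | VC [12, 5]
  [14] addr=0xcc blk=25 s=1: L1-HIT | VC [12, 5]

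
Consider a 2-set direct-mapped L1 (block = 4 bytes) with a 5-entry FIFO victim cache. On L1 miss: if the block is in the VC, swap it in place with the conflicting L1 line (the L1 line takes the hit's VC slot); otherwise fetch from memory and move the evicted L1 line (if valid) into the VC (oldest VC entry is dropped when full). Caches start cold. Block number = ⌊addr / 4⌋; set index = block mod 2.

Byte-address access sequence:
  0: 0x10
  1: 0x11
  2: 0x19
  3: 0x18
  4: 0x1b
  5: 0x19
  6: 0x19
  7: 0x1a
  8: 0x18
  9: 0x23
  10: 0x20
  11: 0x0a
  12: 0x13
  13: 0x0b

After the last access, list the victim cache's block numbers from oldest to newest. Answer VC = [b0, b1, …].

0: 0x10 (blk 4, set 0) → MISS  vc=[]
1: 0x11 (blk 4, set 0) → L1-HIT  vc=[]
2: 0x19 (blk 6, set 0) → MISS  vc=[4]
3: 0x18 (blk 6, set 0) → L1-HIT  vc=[4]
4: 0x1b (blk 6, set 0) → L1-HIT  vc=[4]
5: 0x19 (blk 6, set 0) → L1-HIT  vc=[4]
6: 0x19 (blk 6, set 0) → L1-HIT  vc=[4]
7: 0x1a (blk 6, set 0) → L1-HIT  vc=[4]
8: 0x18 (blk 6, set 0) → L1-HIT  vc=[4]
9: 0x23 (blk 8, set 0) → MISS  vc=[4, 6]
10: 0x20 (blk 8, set 0) → L1-HIT  vc=[4, 6]
11: 0xa (blk 2, set 0) → MISS  vc=[4, 6, 8]
12: 0x13 (blk 4, set 0) → VC-HIT  vc=[2, 6, 8]
13: 0xb (blk 2, set 0) → VC-HIT  vc=[4, 6, 8]

VC = [4, 6, 8]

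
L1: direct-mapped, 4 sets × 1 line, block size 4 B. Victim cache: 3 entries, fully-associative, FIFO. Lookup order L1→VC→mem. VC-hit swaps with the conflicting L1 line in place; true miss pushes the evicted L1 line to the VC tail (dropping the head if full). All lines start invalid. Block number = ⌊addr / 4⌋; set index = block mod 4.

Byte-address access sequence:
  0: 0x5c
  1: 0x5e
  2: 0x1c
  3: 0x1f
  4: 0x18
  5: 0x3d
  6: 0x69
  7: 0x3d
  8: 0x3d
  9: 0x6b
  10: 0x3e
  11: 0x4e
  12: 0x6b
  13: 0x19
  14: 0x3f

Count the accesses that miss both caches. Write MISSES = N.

MISSES = 6

0: 0x5c (blk 23, set 3) → MISS  vc=[]
1: 0x5e (blk 23, set 3) → L1-HIT  vc=[]
2: 0x1c (blk 7, set 3) → MISS  vc=[23]
3: 0x1f (blk 7, set 3) → L1-HIT  vc=[23]
4: 0x18 (blk 6, set 2) → MISS  vc=[23]
5: 0x3d (blk 15, set 3) → MISS  vc=[23, 7]
6: 0x69 (blk 26, set 2) → MISS  vc=[23, 7, 6]
7: 0x3d (blk 15, set 3) → L1-HIT  vc=[23, 7, 6]
8: 0x3d (blk 15, set 3) → L1-HIT  vc=[23, 7, 6]
9: 0x6b (blk 26, set 2) → L1-HIT  vc=[23, 7, 6]
10: 0x3e (blk 15, set 3) → L1-HIT  vc=[23, 7, 6]
11: 0x4e (blk 19, set 3) → MISS  vc=[7, 6, 15]
12: 0x6b (blk 26, set 2) → L1-HIT  vc=[7, 6, 15]
13: 0x19 (blk 6, set 2) → VC-HIT  vc=[7, 26, 15]
14: 0x3f (blk 15, set 3) → VC-HIT  vc=[7, 26, 19]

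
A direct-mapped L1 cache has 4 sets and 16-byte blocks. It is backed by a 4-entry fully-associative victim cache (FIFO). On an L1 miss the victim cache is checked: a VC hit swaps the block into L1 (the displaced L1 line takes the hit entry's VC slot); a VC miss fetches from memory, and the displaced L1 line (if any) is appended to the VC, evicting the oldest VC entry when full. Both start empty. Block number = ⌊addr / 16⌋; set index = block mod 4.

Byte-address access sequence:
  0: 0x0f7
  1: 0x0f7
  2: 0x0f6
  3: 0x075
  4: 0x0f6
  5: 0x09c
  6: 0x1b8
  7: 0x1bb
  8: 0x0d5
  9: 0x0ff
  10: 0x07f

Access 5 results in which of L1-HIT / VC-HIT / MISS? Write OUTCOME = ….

#0 0xf7→b15/s3 MISS; vc=[]
#1 0xf7→b15/s3 L1-HIT; vc=[]
#2 0xf6→b15/s3 L1-HIT; vc=[]
#3 0x75→b7/s3 MISS; vc=[15]
#4 0xf6→b15/s3 VC-HIT; vc=[7]
#5 0x9c→b9/s1 MISS; vc=[7]
#6 0x1b8→b27/s3 MISS; vc=[7,15]
#7 0x1bb→b27/s3 L1-HIT; vc=[7,15]
#8 0xd5→b13/s1 MISS; vc=[7,15,9]
#9 0xff→b15/s3 VC-HIT; vc=[7,27,9]
#10 0x7f→b7/s3 VC-HIT; vc=[15,27,9]

OUTCOME = MISS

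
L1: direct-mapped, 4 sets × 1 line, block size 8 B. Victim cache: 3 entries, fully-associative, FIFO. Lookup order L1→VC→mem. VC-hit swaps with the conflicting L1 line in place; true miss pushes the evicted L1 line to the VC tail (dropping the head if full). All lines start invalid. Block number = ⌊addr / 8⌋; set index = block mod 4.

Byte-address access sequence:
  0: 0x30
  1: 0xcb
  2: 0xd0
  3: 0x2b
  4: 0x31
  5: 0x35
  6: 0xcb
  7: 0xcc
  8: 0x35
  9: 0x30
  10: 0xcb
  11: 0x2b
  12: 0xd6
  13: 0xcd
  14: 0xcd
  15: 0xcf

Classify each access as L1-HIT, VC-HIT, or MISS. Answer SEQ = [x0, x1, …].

  [0] addr=0x30 blk=6 s=2: MISS | VC []
  [1] addr=0xcb blk=25 s=1: MISS | VC []
  [2] addr=0xd0 blk=26 s=2: MISS | VC [6]
  [3] addr=0x2b blk=5 s=1: MISS | VC [6, 25]
  [4] addr=0x31 blk=6 s=2: VC-HIT | VC [26, 25]
  [5] addr=0x35 blk=6 s=2: L1-HIT | VC [26, 25]
  [6] addr=0xcb blk=25 s=1: VC-HIT | VC [26, 5]
  [7] addr=0xcc blk=25 s=1: L1-HIT | VC [26, 5]
  [8] addr=0x35 blk=6 s=2: L1-HIT | VC [26, 5]
  [9] addr=0x30 blk=6 s=2: L1-HIT | VC [26, 5]
  [10] addr=0xcb blk=25 s=1: L1-HIT | VC [26, 5]
  [11] addr=0x2b blk=5 s=1: VC-HIT | VC [26, 25]
  [12] addr=0xd6 blk=26 s=2: VC-HIT | VC [6, 25]
  [13] addr=0xcd blk=25 s=1: VC-HIT | VC [6, 5]
  [14] addr=0xcd blk=25 s=1: L1-HIT | VC [6, 5]
  [15] addr=0xcf blk=25 s=1: L1-HIT | VC [6, 5]

SEQ = [MISS, MISS, MISS, MISS, VC-HIT, L1-HIT, VC-HIT, L1-HIT, L1-HIT, L1-HIT, L1-HIT, VC-HIT, VC-HIT, VC-HIT, L1-HIT, L1-HIT]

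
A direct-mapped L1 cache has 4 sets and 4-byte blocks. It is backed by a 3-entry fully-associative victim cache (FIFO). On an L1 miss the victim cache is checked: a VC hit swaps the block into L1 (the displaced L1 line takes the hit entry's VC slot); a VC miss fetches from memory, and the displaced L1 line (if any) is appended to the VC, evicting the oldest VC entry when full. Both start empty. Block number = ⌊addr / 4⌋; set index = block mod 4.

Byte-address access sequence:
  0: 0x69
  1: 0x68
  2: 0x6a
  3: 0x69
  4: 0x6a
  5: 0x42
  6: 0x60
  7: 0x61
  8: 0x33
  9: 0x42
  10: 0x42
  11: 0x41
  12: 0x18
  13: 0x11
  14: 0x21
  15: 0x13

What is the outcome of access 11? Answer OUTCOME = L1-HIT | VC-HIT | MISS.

0: 0x69 (blk 26, set 2) → MISS  vc=[]
1: 0x68 (blk 26, set 2) → L1-HIT  vc=[]
2: 0x6a (blk 26, set 2) → L1-HIT  vc=[]
3: 0x69 (blk 26, set 2) → L1-HIT  vc=[]
4: 0x6a (blk 26, set 2) → L1-HIT  vc=[]
5: 0x42 (blk 16, set 0) → MISS  vc=[]
6: 0x60 (blk 24, set 0) → MISS  vc=[16]
7: 0x61 (blk 24, set 0) → L1-HIT  vc=[16]
8: 0x33 (blk 12, set 0) → MISS  vc=[16, 24]
9: 0x42 (blk 16, set 0) → VC-HIT  vc=[12, 24]
10: 0x42 (blk 16, set 0) → L1-HIT  vc=[12, 24]
11: 0x41 (blk 16, set 0) → L1-HIT  vc=[12, 24]
12: 0x18 (blk 6, set 2) → MISS  vc=[12, 24, 26]
13: 0x11 (blk 4, set 0) → MISS  vc=[24, 26, 16]
14: 0x21 (blk 8, set 0) → MISS  vc=[26, 16, 4]
15: 0x13 (blk 4, set 0) → VC-HIT  vc=[26, 16, 8]

OUTCOME = L1-HIT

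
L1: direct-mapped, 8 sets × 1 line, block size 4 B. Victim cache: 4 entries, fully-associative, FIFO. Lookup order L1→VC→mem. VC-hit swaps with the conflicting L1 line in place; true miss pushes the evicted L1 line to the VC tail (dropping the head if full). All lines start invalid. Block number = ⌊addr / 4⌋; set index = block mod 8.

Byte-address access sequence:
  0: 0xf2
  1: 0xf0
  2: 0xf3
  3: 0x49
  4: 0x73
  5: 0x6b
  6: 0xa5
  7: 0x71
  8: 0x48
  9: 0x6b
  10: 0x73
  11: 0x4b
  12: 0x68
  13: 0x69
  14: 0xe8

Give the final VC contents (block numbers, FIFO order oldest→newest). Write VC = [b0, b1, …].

0: 0xf2 (blk 60, set 4) → MISS  vc=[]
1: 0xf0 (blk 60, set 4) → L1-HIT  vc=[]
2: 0xf3 (blk 60, set 4) → L1-HIT  vc=[]
3: 0x49 (blk 18, set 2) → MISS  vc=[]
4: 0x73 (blk 28, set 4) → MISS  vc=[60]
5: 0x6b (blk 26, set 2) → MISS  vc=[60, 18]
6: 0xa5 (blk 41, set 1) → MISS  vc=[60, 18]
7: 0x71 (blk 28, set 4) → L1-HIT  vc=[60, 18]
8: 0x48 (blk 18, set 2) → VC-HIT  vc=[60, 26]
9: 0x6b (blk 26, set 2) → VC-HIT  vc=[60, 18]
10: 0x73 (blk 28, set 4) → L1-HIT  vc=[60, 18]
11: 0x4b (blk 18, set 2) → VC-HIT  vc=[60, 26]
12: 0x68 (blk 26, set 2) → VC-HIT  vc=[60, 18]
13: 0x69 (blk 26, set 2) → L1-HIT  vc=[60, 18]
14: 0xe8 (blk 58, set 2) → MISS  vc=[60, 18, 26]

VC = [60, 18, 26]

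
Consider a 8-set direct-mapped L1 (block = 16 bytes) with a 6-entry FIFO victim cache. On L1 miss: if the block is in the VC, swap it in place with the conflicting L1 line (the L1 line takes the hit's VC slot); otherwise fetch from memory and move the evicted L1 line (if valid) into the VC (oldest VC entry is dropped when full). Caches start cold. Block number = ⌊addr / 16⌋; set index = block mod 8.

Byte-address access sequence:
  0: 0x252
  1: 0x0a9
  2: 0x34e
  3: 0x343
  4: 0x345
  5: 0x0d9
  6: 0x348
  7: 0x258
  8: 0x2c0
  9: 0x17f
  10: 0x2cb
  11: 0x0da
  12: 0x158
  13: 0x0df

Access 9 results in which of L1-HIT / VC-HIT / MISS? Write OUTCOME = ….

OUTCOME = MISS

0: 0x252 (blk 37, set 5) → MISS  vc=[]
1: 0xa9 (blk 10, set 2) → MISS  vc=[]
2: 0x34e (blk 52, set 4) → MISS  vc=[]
3: 0x343 (blk 52, set 4) → L1-HIT  vc=[]
4: 0x345 (blk 52, set 4) → L1-HIT  vc=[]
5: 0xd9 (blk 13, set 5) → MISS  vc=[37]
6: 0x348 (blk 52, set 4) → L1-HIT  vc=[37]
7: 0x258 (blk 37, set 5) → VC-HIT  vc=[13]
8: 0x2c0 (blk 44, set 4) → MISS  vc=[13, 52]
9: 0x17f (blk 23, set 7) → MISS  vc=[13, 52]
10: 0x2cb (blk 44, set 4) → L1-HIT  vc=[13, 52]
11: 0xda (blk 13, set 5) → VC-HIT  vc=[37, 52]
12: 0x158 (blk 21, set 5) → MISS  vc=[37, 52, 13]
13: 0xdf (blk 13, set 5) → VC-HIT  vc=[37, 52, 21]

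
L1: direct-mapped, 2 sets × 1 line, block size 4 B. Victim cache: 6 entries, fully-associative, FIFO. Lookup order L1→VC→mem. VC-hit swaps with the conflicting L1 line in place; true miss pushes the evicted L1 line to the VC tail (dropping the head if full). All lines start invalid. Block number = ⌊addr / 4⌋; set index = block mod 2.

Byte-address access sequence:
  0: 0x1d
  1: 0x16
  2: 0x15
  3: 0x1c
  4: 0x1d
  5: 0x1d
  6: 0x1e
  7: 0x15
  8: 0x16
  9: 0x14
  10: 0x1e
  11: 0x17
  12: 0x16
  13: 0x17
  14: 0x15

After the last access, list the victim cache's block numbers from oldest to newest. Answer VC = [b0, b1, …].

VC = [7]

#0 0x1d→b7/s1 MISS; vc=[]
#1 0x16→b5/s1 MISS; vc=[7]
#2 0x15→b5/s1 L1-HIT; vc=[7]
#3 0x1c→b7/s1 VC-HIT; vc=[5]
#4 0x1d→b7/s1 L1-HIT; vc=[5]
#5 0x1d→b7/s1 L1-HIT; vc=[5]
#6 0x1e→b7/s1 L1-HIT; vc=[5]
#7 0x15→b5/s1 VC-HIT; vc=[7]
#8 0x16→b5/s1 L1-HIT; vc=[7]
#9 0x14→b5/s1 L1-HIT; vc=[7]
#10 0x1e→b7/s1 VC-HIT; vc=[5]
#11 0x17→b5/s1 VC-HIT; vc=[7]
#12 0x16→b5/s1 L1-HIT; vc=[7]
#13 0x17→b5/s1 L1-HIT; vc=[7]
#14 0x15→b5/s1 L1-HIT; vc=[7]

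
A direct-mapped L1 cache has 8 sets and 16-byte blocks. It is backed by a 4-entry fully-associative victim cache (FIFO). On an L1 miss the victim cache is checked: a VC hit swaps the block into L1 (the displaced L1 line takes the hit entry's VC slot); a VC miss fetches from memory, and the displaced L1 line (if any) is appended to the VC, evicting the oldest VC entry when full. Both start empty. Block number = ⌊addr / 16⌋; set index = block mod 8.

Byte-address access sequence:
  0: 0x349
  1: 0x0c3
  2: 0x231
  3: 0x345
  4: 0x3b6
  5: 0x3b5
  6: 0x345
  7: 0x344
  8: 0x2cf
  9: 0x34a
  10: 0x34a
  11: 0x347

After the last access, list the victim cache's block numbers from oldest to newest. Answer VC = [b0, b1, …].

#0 0x349→b52/s4 MISS; vc=[]
#1 0xc3→b12/s4 MISS; vc=[52]
#2 0x231→b35/s3 MISS; vc=[52]
#3 0x345→b52/s4 VC-HIT; vc=[12]
#4 0x3b6→b59/s3 MISS; vc=[12,35]
#5 0x3b5→b59/s3 L1-HIT; vc=[12,35]
#6 0x345→b52/s4 L1-HIT; vc=[12,35]
#7 0x344→b52/s4 L1-HIT; vc=[12,35]
#8 0x2cf→b44/s4 MISS; vc=[12,35,52]
#9 0x34a→b52/s4 VC-HIT; vc=[12,35,44]
#10 0x34a→b52/s4 L1-HIT; vc=[12,35,44]
#11 0x347→b52/s4 L1-HIT; vc=[12,35,44]

VC = [12, 35, 44]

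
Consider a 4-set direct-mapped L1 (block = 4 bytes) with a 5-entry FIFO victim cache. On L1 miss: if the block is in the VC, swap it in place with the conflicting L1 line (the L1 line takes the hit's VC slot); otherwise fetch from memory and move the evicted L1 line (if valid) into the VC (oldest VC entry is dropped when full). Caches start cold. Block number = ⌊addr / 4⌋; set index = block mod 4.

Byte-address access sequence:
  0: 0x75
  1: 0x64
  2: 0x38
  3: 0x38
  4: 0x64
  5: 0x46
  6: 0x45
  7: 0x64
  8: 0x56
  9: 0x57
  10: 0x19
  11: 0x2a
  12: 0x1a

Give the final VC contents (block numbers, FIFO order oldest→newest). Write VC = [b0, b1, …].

0: 0x75 (blk 29, set 1) → MISS  vc=[]
1: 0x64 (blk 25, set 1) → MISS  vc=[29]
2: 0x38 (blk 14, set 2) → MISS  vc=[29]
3: 0x38 (blk 14, set 2) → L1-HIT  vc=[29]
4: 0x64 (blk 25, set 1) → L1-HIT  vc=[29]
5: 0x46 (blk 17, set 1) → MISS  vc=[29, 25]
6: 0x45 (blk 17, set 1) → L1-HIT  vc=[29, 25]
7: 0x64 (blk 25, set 1) → VC-HIT  vc=[29, 17]
8: 0x56 (blk 21, set 1) → MISS  vc=[29, 17, 25]
9: 0x57 (blk 21, set 1) → L1-HIT  vc=[29, 17, 25]
10: 0x19 (blk 6, set 2) → MISS  vc=[29, 17, 25, 14]
11: 0x2a (blk 10, set 2) → MISS  vc=[29, 17, 25, 14, 6]
12: 0x1a (blk 6, set 2) → VC-HIT  vc=[29, 17, 25, 14, 10]

VC = [29, 17, 25, 14, 10]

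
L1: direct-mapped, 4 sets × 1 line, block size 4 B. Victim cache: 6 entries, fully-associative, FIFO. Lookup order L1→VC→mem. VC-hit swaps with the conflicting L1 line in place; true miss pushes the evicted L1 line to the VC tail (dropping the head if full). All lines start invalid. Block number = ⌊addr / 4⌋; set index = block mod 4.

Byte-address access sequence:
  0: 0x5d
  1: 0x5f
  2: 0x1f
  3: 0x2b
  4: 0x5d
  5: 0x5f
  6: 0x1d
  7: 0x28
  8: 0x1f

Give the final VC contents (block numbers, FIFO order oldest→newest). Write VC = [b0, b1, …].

VC = [23]

  [0] addr=0x5d blk=23 s=3: MISS | VC []
  [1] addr=0x5f blk=23 s=3: L1-HIT | VC []
  [2] addr=0x1f blk=7 s=3: MISS | VC [23]
  [3] addr=0x2b blk=10 s=2: MISS | VC [23]
  [4] addr=0x5d blk=23 s=3: VC-HIT | VC [7]
  [5] addr=0x5f blk=23 s=3: L1-HIT | VC [7]
  [6] addr=0x1d blk=7 s=3: VC-HIT | VC [23]
  [7] addr=0x28 blk=10 s=2: L1-HIT | VC [23]
  [8] addr=0x1f blk=7 s=3: L1-HIT | VC [23]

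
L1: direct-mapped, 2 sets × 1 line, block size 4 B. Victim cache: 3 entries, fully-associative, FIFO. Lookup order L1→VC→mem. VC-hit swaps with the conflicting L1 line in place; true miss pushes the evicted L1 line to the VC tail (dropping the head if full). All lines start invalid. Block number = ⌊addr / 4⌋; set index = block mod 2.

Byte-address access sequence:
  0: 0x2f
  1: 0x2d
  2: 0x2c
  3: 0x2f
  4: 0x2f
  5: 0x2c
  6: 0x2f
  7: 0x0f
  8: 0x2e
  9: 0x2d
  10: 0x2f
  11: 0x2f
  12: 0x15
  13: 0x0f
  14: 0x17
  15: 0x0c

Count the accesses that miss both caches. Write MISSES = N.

MISSES = 3

  [0] addr=0x2f blk=11 s=1: MISS | VC []
  [1] addr=0x2d blk=11 s=1: L1-HIT | VC []
  [2] addr=0x2c blk=11 s=1: L1-HIT | VC []
  [3] addr=0x2f blk=11 s=1: L1-HIT | VC []
  [4] addr=0x2f blk=11 s=1: L1-HIT | VC []
  [5] addr=0x2c blk=11 s=1: L1-HIT | VC []
  [6] addr=0x2f blk=11 s=1: L1-HIT | VC []
  [7] addr=0xf blk=3 s=1: MISS | VC [11]
  [8] addr=0x2e blk=11 s=1: VC-HIT | VC [3]
  [9] addr=0x2d blk=11 s=1: L1-HIT | VC [3]
  [10] addr=0x2f blk=11 s=1: L1-HIT | VC [3]
  [11] addr=0x2f blk=11 s=1: L1-HIT | VC [3]
  [12] addr=0x15 blk=5 s=1: MISS | VC [3, 11]
  [13] addr=0xf blk=3 s=1: VC-HIT | VC [5, 11]
  [14] addr=0x17 blk=5 s=1: VC-HIT | VC [3, 11]
  [15] addr=0xc blk=3 s=1: VC-HIT | VC [5, 11]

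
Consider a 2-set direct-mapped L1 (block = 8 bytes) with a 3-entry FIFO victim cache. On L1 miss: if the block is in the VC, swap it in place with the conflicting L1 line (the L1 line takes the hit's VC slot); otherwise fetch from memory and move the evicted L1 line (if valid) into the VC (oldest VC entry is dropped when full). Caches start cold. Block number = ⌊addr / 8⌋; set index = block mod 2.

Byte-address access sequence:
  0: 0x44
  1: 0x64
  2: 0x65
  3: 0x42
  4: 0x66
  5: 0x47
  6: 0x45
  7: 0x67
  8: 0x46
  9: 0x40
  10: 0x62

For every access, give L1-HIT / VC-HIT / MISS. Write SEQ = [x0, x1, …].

SEQ = [MISS, MISS, L1-HIT, VC-HIT, VC-HIT, VC-HIT, L1-HIT, VC-HIT, VC-HIT, L1-HIT, VC-HIT]

  [0] addr=0x44 blk=8 s=0: MISS | VC []
  [1] addr=0x64 blk=12 s=0: MISS | VC [8]
  [2] addr=0x65 blk=12 s=0: L1-HIT | VC [8]
  [3] addr=0x42 blk=8 s=0: VC-HIT | VC [12]
  [4] addr=0x66 blk=12 s=0: VC-HIT | VC [8]
  [5] addr=0x47 blk=8 s=0: VC-HIT | VC [12]
  [6] addr=0x45 blk=8 s=0: L1-HIT | VC [12]
  [7] addr=0x67 blk=12 s=0: VC-HIT | VC [8]
  [8] addr=0x46 blk=8 s=0: VC-HIT | VC [12]
  [9] addr=0x40 blk=8 s=0: L1-HIT | VC [12]
  [10] addr=0x62 blk=12 s=0: VC-HIT | VC [8]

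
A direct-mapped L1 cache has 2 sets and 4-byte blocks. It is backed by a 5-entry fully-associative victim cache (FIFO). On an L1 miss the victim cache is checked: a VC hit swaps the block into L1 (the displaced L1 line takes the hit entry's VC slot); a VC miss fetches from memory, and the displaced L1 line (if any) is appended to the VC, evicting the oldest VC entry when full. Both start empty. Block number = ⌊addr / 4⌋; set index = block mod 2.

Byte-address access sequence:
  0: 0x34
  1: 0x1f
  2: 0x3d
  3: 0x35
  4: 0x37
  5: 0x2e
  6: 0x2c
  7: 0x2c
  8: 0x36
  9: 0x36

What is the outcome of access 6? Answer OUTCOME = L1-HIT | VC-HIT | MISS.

OUTCOME = L1-HIT

0: 0x34 (blk 13, set 1) → MISS  vc=[]
1: 0x1f (blk 7, set 1) → MISS  vc=[13]
2: 0x3d (blk 15, set 1) → MISS  vc=[13, 7]
3: 0x35 (blk 13, set 1) → VC-HIT  vc=[15, 7]
4: 0x37 (blk 13, set 1) → L1-HIT  vc=[15, 7]
5: 0x2e (blk 11, set 1) → MISS  vc=[15, 7, 13]
6: 0x2c (blk 11, set 1) → L1-HIT  vc=[15, 7, 13]
7: 0x2c (blk 11, set 1) → L1-HIT  vc=[15, 7, 13]
8: 0x36 (blk 13, set 1) → VC-HIT  vc=[15, 7, 11]
9: 0x36 (blk 13, set 1) → L1-HIT  vc=[15, 7, 11]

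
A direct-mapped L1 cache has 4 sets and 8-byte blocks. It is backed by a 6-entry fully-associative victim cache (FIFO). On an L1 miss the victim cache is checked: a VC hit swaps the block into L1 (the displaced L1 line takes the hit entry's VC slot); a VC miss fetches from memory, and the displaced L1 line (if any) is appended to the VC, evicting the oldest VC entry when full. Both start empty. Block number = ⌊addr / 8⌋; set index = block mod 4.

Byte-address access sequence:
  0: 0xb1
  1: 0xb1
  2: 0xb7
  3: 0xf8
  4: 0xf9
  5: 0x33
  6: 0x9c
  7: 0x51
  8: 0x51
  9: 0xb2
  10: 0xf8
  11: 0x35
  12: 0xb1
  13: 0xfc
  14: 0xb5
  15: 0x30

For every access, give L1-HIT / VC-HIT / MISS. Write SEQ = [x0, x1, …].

SEQ = [MISS, L1-HIT, L1-HIT, MISS, L1-HIT, MISS, MISS, MISS, L1-HIT, VC-HIT, VC-HIT, VC-HIT, VC-HIT, L1-HIT, L1-HIT, VC-HIT]

0: 0xb1 (blk 22, set 2) → MISS  vc=[]
1: 0xb1 (blk 22, set 2) → L1-HIT  vc=[]
2: 0xb7 (blk 22, set 2) → L1-HIT  vc=[]
3: 0xf8 (blk 31, set 3) → MISS  vc=[]
4: 0xf9 (blk 31, set 3) → L1-HIT  vc=[]
5: 0x33 (blk 6, set 2) → MISS  vc=[22]
6: 0x9c (blk 19, set 3) → MISS  vc=[22, 31]
7: 0x51 (blk 10, set 2) → MISS  vc=[22, 31, 6]
8: 0x51 (blk 10, set 2) → L1-HIT  vc=[22, 31, 6]
9: 0xb2 (blk 22, set 2) → VC-HIT  vc=[10, 31, 6]
10: 0xf8 (blk 31, set 3) → VC-HIT  vc=[10, 19, 6]
11: 0x35 (blk 6, set 2) → VC-HIT  vc=[10, 19, 22]
12: 0xb1 (blk 22, set 2) → VC-HIT  vc=[10, 19, 6]
13: 0xfc (blk 31, set 3) → L1-HIT  vc=[10, 19, 6]
14: 0xb5 (blk 22, set 2) → L1-HIT  vc=[10, 19, 6]
15: 0x30 (blk 6, set 2) → VC-HIT  vc=[10, 19, 22]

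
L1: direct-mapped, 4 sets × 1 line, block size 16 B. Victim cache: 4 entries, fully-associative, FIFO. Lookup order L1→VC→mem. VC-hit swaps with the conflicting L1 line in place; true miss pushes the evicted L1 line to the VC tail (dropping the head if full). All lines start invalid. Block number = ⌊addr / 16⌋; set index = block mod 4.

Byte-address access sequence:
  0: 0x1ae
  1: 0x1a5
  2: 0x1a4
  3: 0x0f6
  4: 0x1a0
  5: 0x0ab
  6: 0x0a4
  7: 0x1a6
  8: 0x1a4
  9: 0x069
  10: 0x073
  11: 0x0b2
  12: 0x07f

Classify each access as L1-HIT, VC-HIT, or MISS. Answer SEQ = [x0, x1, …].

SEQ = [MISS, L1-HIT, L1-HIT, MISS, L1-HIT, MISS, L1-HIT, VC-HIT, L1-HIT, MISS, MISS, MISS, VC-HIT]

#0 0x1ae→b26/s2 MISS; vc=[]
#1 0x1a5→b26/s2 L1-HIT; vc=[]
#2 0x1a4→b26/s2 L1-HIT; vc=[]
#3 0xf6→b15/s3 MISS; vc=[]
#4 0x1a0→b26/s2 L1-HIT; vc=[]
#5 0xab→b10/s2 MISS; vc=[26]
#6 0xa4→b10/s2 L1-HIT; vc=[26]
#7 0x1a6→b26/s2 VC-HIT; vc=[10]
#8 0x1a4→b26/s2 L1-HIT; vc=[10]
#9 0x69→b6/s2 MISS; vc=[10,26]
#10 0x73→b7/s3 MISS; vc=[10,26,15]
#11 0xb2→b11/s3 MISS; vc=[10,26,15,7]
#12 0x7f→b7/s3 VC-HIT; vc=[10,26,15,11]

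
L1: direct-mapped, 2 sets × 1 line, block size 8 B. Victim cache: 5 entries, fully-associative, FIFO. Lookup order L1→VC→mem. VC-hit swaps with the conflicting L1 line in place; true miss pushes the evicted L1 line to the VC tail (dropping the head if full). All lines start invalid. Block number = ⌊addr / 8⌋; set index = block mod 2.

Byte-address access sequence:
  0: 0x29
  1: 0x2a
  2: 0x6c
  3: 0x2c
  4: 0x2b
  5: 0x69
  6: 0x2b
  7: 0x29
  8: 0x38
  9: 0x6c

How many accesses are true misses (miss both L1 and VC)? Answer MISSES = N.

0: 0x29 (blk 5, set 1) → MISS  vc=[]
1: 0x2a (blk 5, set 1) → L1-HIT  vc=[]
2: 0x6c (blk 13, set 1) → MISS  vc=[5]
3: 0x2c (blk 5, set 1) → VC-HIT  vc=[13]
4: 0x2b (blk 5, set 1) → L1-HIT  vc=[13]
5: 0x69 (blk 13, set 1) → VC-HIT  vc=[5]
6: 0x2b (blk 5, set 1) → VC-HIT  vc=[13]
7: 0x29 (blk 5, set 1) → L1-HIT  vc=[13]
8: 0x38 (blk 7, set 1) → MISS  vc=[13, 5]
9: 0x6c (blk 13, set 1) → VC-HIT  vc=[7, 5]

MISSES = 3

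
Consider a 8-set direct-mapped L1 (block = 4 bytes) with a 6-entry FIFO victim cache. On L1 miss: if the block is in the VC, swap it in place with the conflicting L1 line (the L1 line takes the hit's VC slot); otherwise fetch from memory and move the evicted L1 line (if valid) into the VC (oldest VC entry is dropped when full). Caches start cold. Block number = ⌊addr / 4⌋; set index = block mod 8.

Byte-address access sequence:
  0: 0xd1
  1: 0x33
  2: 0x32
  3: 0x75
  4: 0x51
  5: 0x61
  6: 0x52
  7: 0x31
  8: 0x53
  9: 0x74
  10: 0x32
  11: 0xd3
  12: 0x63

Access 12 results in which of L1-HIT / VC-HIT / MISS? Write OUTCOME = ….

OUTCOME = L1-HIT

0: 0xd1 (blk 52, set 4) → MISS  vc=[]
1: 0x33 (blk 12, set 4) → MISS  vc=[52]
2: 0x32 (blk 12, set 4) → L1-HIT  vc=[52]
3: 0x75 (blk 29, set 5) → MISS  vc=[52]
4: 0x51 (blk 20, set 4) → MISS  vc=[52, 12]
5: 0x61 (blk 24, set 0) → MISS  vc=[52, 12]
6: 0x52 (blk 20, set 4) → L1-HIT  vc=[52, 12]
7: 0x31 (blk 12, set 4) → VC-HIT  vc=[52, 20]
8: 0x53 (blk 20, set 4) → VC-HIT  vc=[52, 12]
9: 0x74 (blk 29, set 5) → L1-HIT  vc=[52, 12]
10: 0x32 (blk 12, set 4) → VC-HIT  vc=[52, 20]
11: 0xd3 (blk 52, set 4) → VC-HIT  vc=[12, 20]
12: 0x63 (blk 24, set 0) → L1-HIT  vc=[12, 20]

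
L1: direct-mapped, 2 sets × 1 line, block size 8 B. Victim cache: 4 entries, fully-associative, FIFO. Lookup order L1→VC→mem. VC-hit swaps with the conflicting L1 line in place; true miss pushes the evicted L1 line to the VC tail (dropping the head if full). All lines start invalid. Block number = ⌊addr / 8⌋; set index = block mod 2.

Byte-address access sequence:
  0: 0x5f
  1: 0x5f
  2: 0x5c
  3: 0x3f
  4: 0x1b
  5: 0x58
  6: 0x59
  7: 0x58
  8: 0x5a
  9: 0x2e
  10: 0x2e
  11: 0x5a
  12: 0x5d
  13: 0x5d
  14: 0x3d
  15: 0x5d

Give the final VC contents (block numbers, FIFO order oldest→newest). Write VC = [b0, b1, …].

  [0] addr=0x5f blk=11 s=1: MISS | VC []
  [1] addr=0x5f blk=11 s=1: L1-HIT | VC []
  [2] addr=0x5c blk=11 s=1: L1-HIT | VC []
  [3] addr=0x3f blk=7 s=1: MISS | VC [11]
  [4] addr=0x1b blk=3 s=1: MISS | VC [11, 7]
  [5] addr=0x58 blk=11 s=1: VC-HIT | VC [3, 7]
  [6] addr=0x59 blk=11 s=1: L1-HIT | VC [3, 7]
  [7] addr=0x58 blk=11 s=1: L1-HIT | VC [3, 7]
  [8] addr=0x5a blk=11 s=1: L1-HIT | VC [3, 7]
  [9] addr=0x2e blk=5 s=1: MISS | VC [3, 7, 11]
  [10] addr=0x2e blk=5 s=1: L1-HIT | VC [3, 7, 11]
  [11] addr=0x5a blk=11 s=1: VC-HIT | VC [3, 7, 5]
  [12] addr=0x5d blk=11 s=1: L1-HIT | VC [3, 7, 5]
  [13] addr=0x5d blk=11 s=1: L1-HIT | VC [3, 7, 5]
  [14] addr=0x3d blk=7 s=1: VC-HIT | VC [3, 11, 5]
  [15] addr=0x5d blk=11 s=1: VC-HIT | VC [3, 7, 5]

VC = [3, 7, 5]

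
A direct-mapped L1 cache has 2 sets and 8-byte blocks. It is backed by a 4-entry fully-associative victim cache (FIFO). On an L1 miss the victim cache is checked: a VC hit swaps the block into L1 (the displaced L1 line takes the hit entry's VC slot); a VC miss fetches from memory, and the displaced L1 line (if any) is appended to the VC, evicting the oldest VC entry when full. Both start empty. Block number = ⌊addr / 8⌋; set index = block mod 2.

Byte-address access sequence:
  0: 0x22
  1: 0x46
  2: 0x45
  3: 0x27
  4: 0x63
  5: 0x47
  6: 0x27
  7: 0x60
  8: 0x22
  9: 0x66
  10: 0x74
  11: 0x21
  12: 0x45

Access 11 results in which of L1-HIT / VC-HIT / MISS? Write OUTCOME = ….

  [0] addr=0x22 blk=4 s=0: MISS | VC []
  [1] addr=0x46 blk=8 s=0: MISS | VC [4]
  [2] addr=0x45 blk=8 s=0: L1-HIT | VC [4]
  [3] addr=0x27 blk=4 s=0: VC-HIT | VC [8]
  [4] addr=0x63 blk=12 s=0: MISS | VC [8, 4]
  [5] addr=0x47 blk=8 s=0: VC-HIT | VC [12, 4]
  [6] addr=0x27 blk=4 s=0: VC-HIT | VC [12, 8]
  [7] addr=0x60 blk=12 s=0: VC-HIT | VC [4, 8]
  [8] addr=0x22 blk=4 s=0: VC-HIT | VC [12, 8]
  [9] addr=0x66 blk=12 s=0: VC-HIT | VC [4, 8]
  [10] addr=0x74 blk=14 s=0: MISS | VC [4, 8, 12]
  [11] addr=0x21 blk=4 s=0: VC-HIT | VC [14, 8, 12]
  [12] addr=0x45 blk=8 s=0: VC-HIT | VC [14, 4, 12]

OUTCOME = VC-HIT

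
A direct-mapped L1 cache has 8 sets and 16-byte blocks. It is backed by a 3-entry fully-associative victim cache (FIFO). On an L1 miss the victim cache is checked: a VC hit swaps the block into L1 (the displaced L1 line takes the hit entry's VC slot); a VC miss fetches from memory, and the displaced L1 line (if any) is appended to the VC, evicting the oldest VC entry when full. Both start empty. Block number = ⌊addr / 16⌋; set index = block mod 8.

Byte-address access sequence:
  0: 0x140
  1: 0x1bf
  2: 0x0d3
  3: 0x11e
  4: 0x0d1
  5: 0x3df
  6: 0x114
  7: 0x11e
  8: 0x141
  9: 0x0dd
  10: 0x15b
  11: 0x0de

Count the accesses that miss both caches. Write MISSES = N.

MISSES = 6

#0 0x140→b20/s4 MISS; vc=[]
#1 0x1bf→b27/s3 MISS; vc=[]
#2 0xd3→b13/s5 MISS; vc=[]
#3 0x11e→b17/s1 MISS; vc=[]
#4 0xd1→b13/s5 L1-HIT; vc=[]
#5 0x3df→b61/s5 MISS; vc=[13]
#6 0x114→b17/s1 L1-HIT; vc=[13]
#7 0x11e→b17/s1 L1-HIT; vc=[13]
#8 0x141→b20/s4 L1-HIT; vc=[13]
#9 0xdd→b13/s5 VC-HIT; vc=[61]
#10 0x15b→b21/s5 MISS; vc=[61,13]
#11 0xde→b13/s5 VC-HIT; vc=[61,21]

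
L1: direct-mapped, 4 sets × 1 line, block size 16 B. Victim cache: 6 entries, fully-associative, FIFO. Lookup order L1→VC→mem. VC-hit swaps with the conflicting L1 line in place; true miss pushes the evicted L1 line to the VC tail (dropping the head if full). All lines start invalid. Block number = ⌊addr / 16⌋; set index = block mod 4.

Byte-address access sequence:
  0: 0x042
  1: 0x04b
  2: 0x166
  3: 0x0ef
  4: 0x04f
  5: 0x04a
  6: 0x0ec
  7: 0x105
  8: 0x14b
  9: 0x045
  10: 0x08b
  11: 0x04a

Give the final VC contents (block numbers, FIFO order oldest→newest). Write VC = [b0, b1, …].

#0 0x42→b4/s0 MISS; vc=[]
#1 0x4b→b4/s0 L1-HIT; vc=[]
#2 0x166→b22/s2 MISS; vc=[]
#3 0xef→b14/s2 MISS; vc=[22]
#4 0x4f→b4/s0 L1-HIT; vc=[22]
#5 0x4a→b4/s0 L1-HIT; vc=[22]
#6 0xec→b14/s2 L1-HIT; vc=[22]
#7 0x105→b16/s0 MISS; vc=[22,4]
#8 0x14b→b20/s0 MISS; vc=[22,4,16]
#9 0x45→b4/s0 VC-HIT; vc=[22,20,16]
#10 0x8b→b8/s0 MISS; vc=[22,20,16,4]
#11 0x4a→b4/s0 VC-HIT; vc=[22,20,16,8]

VC = [22, 20, 16, 8]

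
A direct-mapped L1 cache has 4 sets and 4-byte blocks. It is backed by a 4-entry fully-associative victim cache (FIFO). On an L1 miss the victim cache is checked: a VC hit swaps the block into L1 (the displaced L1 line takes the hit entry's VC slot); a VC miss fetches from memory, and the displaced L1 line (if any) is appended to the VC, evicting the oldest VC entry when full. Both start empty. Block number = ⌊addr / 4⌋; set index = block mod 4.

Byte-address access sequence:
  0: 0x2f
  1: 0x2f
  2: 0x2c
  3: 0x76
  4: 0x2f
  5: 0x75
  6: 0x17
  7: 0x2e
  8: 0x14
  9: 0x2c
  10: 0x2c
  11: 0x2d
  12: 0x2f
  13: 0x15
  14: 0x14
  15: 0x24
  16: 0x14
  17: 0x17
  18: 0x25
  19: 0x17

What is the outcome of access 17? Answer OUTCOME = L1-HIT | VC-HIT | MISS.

OUTCOME = L1-HIT

0: 0x2f (blk 11, set 3) → MISS  vc=[]
1: 0x2f (blk 11, set 3) → L1-HIT  vc=[]
2: 0x2c (blk 11, set 3) → L1-HIT  vc=[]
3: 0x76 (blk 29, set 1) → MISS  vc=[]
4: 0x2f (blk 11, set 3) → L1-HIT  vc=[]
5: 0x75 (blk 29, set 1) → L1-HIT  vc=[]
6: 0x17 (blk 5, set 1) → MISS  vc=[29]
7: 0x2e (blk 11, set 3) → L1-HIT  vc=[29]
8: 0x14 (blk 5, set 1) → L1-HIT  vc=[29]
9: 0x2c (blk 11, set 3) → L1-HIT  vc=[29]
10: 0x2c (blk 11, set 3) → L1-HIT  vc=[29]
11: 0x2d (blk 11, set 3) → L1-HIT  vc=[29]
12: 0x2f (blk 11, set 3) → L1-HIT  vc=[29]
13: 0x15 (blk 5, set 1) → L1-HIT  vc=[29]
14: 0x14 (blk 5, set 1) → L1-HIT  vc=[29]
15: 0x24 (blk 9, set 1) → MISS  vc=[29, 5]
16: 0x14 (blk 5, set 1) → VC-HIT  vc=[29, 9]
17: 0x17 (blk 5, set 1) → L1-HIT  vc=[29, 9]
18: 0x25 (blk 9, set 1) → VC-HIT  vc=[29, 5]
19: 0x17 (blk 5, set 1) → VC-HIT  vc=[29, 9]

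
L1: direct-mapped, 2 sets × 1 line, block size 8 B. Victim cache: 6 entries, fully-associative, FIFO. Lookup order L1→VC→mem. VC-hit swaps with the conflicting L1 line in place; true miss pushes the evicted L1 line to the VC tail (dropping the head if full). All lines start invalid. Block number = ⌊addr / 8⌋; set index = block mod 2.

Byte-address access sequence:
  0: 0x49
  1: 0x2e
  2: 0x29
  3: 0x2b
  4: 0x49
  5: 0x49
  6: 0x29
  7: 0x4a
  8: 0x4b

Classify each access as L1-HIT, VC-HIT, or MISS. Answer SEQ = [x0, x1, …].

SEQ = [MISS, MISS, L1-HIT, L1-HIT, VC-HIT, L1-HIT, VC-HIT, VC-HIT, L1-HIT]

  [0] addr=0x49 blk=9 s=1: MISS | VC []
  [1] addr=0x2e blk=5 s=1: MISS | VC [9]
  [2] addr=0x29 blk=5 s=1: L1-HIT | VC [9]
  [3] addr=0x2b blk=5 s=1: L1-HIT | VC [9]
  [4] addr=0x49 blk=9 s=1: VC-HIT | VC [5]
  [5] addr=0x49 blk=9 s=1: L1-HIT | VC [5]
  [6] addr=0x29 blk=5 s=1: VC-HIT | VC [9]
  [7] addr=0x4a blk=9 s=1: VC-HIT | VC [5]
  [8] addr=0x4b blk=9 s=1: L1-HIT | VC [5]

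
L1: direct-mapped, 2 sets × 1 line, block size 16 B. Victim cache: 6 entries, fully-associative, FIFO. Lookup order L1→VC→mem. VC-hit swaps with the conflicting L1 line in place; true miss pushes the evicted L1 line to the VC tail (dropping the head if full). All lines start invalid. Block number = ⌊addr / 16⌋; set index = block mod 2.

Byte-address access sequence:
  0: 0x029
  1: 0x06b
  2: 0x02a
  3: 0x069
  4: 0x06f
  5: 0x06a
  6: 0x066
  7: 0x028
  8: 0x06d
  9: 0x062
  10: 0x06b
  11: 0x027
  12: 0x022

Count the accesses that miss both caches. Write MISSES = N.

#0 0x29→b2/s0 MISS; vc=[]
#1 0x6b→b6/s0 MISS; vc=[2]
#2 0x2a→b2/s0 VC-HIT; vc=[6]
#3 0x69→b6/s0 VC-HIT; vc=[2]
#4 0x6f→b6/s0 L1-HIT; vc=[2]
#5 0x6a→b6/s0 L1-HIT; vc=[2]
#6 0x66→b6/s0 L1-HIT; vc=[2]
#7 0x28→b2/s0 VC-HIT; vc=[6]
#8 0x6d→b6/s0 VC-HIT; vc=[2]
#9 0x62→b6/s0 L1-HIT; vc=[2]
#10 0x6b→b6/s0 L1-HIT; vc=[2]
#11 0x27→b2/s0 VC-HIT; vc=[6]
#12 0x22→b2/s0 L1-HIT; vc=[6]

MISSES = 2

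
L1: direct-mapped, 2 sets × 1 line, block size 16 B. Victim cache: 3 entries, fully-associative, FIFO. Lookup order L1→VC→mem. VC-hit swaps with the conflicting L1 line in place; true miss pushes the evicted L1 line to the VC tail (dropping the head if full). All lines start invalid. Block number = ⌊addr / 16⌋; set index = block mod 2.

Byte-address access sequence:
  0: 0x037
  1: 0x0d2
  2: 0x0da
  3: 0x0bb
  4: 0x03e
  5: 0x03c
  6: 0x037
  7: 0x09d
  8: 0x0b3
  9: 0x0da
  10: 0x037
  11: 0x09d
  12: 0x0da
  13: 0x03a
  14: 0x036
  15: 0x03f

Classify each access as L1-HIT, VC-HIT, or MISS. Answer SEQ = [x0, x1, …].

SEQ = [MISS, MISS, L1-HIT, MISS, VC-HIT, L1-HIT, L1-HIT, MISS, VC-HIT, VC-HIT, VC-HIT, VC-HIT, VC-HIT, VC-HIT, L1-HIT, L1-HIT]

0: 0x37 (blk 3, set 1) → MISS  vc=[]
1: 0xd2 (blk 13, set 1) → MISS  vc=[3]
2: 0xda (blk 13, set 1) → L1-HIT  vc=[3]
3: 0xbb (blk 11, set 1) → MISS  vc=[3, 13]
4: 0x3e (blk 3, set 1) → VC-HIT  vc=[11, 13]
5: 0x3c (blk 3, set 1) → L1-HIT  vc=[11, 13]
6: 0x37 (blk 3, set 1) → L1-HIT  vc=[11, 13]
7: 0x9d (blk 9, set 1) → MISS  vc=[11, 13, 3]
8: 0xb3 (blk 11, set 1) → VC-HIT  vc=[9, 13, 3]
9: 0xda (blk 13, set 1) → VC-HIT  vc=[9, 11, 3]
10: 0x37 (blk 3, set 1) → VC-HIT  vc=[9, 11, 13]
11: 0x9d (blk 9, set 1) → VC-HIT  vc=[3, 11, 13]
12: 0xda (blk 13, set 1) → VC-HIT  vc=[3, 11, 9]
13: 0x3a (blk 3, set 1) → VC-HIT  vc=[13, 11, 9]
14: 0x36 (blk 3, set 1) → L1-HIT  vc=[13, 11, 9]
15: 0x3f (blk 3, set 1) → L1-HIT  vc=[13, 11, 9]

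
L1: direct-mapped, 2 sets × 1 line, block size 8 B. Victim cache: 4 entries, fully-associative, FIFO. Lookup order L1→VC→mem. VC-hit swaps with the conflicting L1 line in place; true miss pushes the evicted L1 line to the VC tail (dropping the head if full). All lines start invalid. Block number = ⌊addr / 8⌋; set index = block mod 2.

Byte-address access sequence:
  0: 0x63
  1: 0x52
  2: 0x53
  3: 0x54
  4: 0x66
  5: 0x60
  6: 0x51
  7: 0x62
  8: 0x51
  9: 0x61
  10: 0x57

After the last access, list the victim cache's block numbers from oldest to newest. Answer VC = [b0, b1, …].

0: 0x63 (blk 12, set 0) → MISS  vc=[]
1: 0x52 (blk 10, set 0) → MISS  vc=[12]
2: 0x53 (blk 10, set 0) → L1-HIT  vc=[12]
3: 0x54 (blk 10, set 0) → L1-HIT  vc=[12]
4: 0x66 (blk 12, set 0) → VC-HIT  vc=[10]
5: 0x60 (blk 12, set 0) → L1-HIT  vc=[10]
6: 0x51 (blk 10, set 0) → VC-HIT  vc=[12]
7: 0x62 (blk 12, set 0) → VC-HIT  vc=[10]
8: 0x51 (blk 10, set 0) → VC-HIT  vc=[12]
9: 0x61 (blk 12, set 0) → VC-HIT  vc=[10]
10: 0x57 (blk 10, set 0) → VC-HIT  vc=[12]

VC = [12]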